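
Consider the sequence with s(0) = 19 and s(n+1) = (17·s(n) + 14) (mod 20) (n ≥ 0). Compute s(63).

5

Computing terms: s(0) = 19; s(1) = 17; s(2) = 3; s(3) = 5; s(4) = 19.
The sequence repeats with period 4.
So s(63) = s(0 + ((63-0) mod 4)) = s(3) = 5.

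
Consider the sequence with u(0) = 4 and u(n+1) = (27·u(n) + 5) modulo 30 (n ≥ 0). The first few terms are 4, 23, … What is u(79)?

Computing terms: u(0) = 4,  u(1) = 23,  u(2) = 26,  u(3) = 17,  u(4) = 14,  u(5) = 23.
Since u(5) = u(1) = 23, the sequence is eventually periodic: after a pre-period of length 1 it cycles with period 4.
For n ≥ 1, u(n) depends only on (n - 1) mod 4. (79 - 1) mod 4 = 2, so u(79) = u(3) = 17.

17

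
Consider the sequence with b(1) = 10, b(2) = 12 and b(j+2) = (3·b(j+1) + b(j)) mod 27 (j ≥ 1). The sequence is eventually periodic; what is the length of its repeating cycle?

We have b(1) = 10,  b(2) = 12,  b(3) = 19,  b(4) = 15,  b(5) = 10,  b(6) = 18,  b(7) = 10,  b(8) = 21,  b(9) = 19,  b(10) = 24,  b(11) = 10,  b(12) = 0,  b(13) = 10,  b(14) = 3,  b(15) = 19,  b(16) = 6,  b(17) = 10,  b(18) = 9,  b(19) = 10,  b(20) = 12.
Since (b(19), b(20)) = (b(1), b(2)) = (10, 12) (two consecutive terms determine the rest), the sequence is periodic with period 18.

18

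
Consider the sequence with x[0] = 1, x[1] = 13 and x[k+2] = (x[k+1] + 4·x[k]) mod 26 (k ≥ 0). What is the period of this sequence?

x[0] = 1; x[1] = 13; x[2] = 17; x[3] = 17; x[4] = 7; x[5] = 23; x[6] = 25; x[7] = 13; x[8] = 9; x[9] = 9; x[10] = 19; x[11] = 3; x[12] = 1; x[13] = 13.
Since (x[12], x[13]) = (x[0], x[1]) = (1, 13) (two consecutive terms determine the rest), the sequence is periodic with period 12.

12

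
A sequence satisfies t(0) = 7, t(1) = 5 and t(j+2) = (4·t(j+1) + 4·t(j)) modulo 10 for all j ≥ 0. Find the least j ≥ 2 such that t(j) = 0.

4

Listing terms: t(0) = 7; t(1) = 5; t(2) = 8; t(3) = 2; t(4) = 0; t(5) = 8; t(6) = 2.
Since (t(5), t(6)) = (t(2), t(3)) = (8, 2) (two consecutive terms determine the rest), the sequence is eventually periodic: after a pre-period of length 2 it cycles with period 3.
The value 0 first appears (with j ≥ 2) at t(4).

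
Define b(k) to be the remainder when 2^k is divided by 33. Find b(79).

We have b(1) = 2; b(2) = 4; b(3) = 8; b(4) = 16; b(5) = 32; b(6) = 31; b(7) = 29; b(8) = 25; b(9) = 17; b(10) = 1; b(11) = 2.
The sequence repeats with period 10.
So b(79) = b(1 + ((79-1) mod 10)) = b(9) = 17.

17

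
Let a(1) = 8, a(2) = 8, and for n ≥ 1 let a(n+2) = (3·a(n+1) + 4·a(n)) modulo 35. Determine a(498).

24

a(1) = 8, a(2) = 8, a(3) = 21, a(4) = 25, a(5) = 19, a(6) = 17, a(7) = 22, a(8) = 29, a(9) = 0, a(10) = 11, a(11) = 33, a(12) = 3, a(13) = 1, a(14) = 15, a(15) = 14, a(16) = 32, a(17) = 12, a(18) = 24, a(19) = 15, a(20) = 1, a(21) = 28, a(22) = 18, a(23) = 26, a(24) = 10, a(25) = 29, a(26) = 22, a(27) = 7, a(28) = 4, a(29) = 5, a(30) = 31, a(31) = 8, a(32) = 8.
Since (a(31), a(32)) = (a(1), a(2)) = (8, 8) (two consecutive terms determine the rest), the sequence is periodic with period 30.
(498 - 1) mod 30 = 17, so a(498) = a(18) = 24.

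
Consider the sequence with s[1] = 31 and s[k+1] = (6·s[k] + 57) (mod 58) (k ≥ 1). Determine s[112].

15

We have s[1] = 31,  s[2] = 11,  s[3] = 7,  s[4] = 41,  s[5] = 13,  s[6] = 19,  s[7] = 55,  s[8] = 39,  s[9] = 1,  s[10] = 5,  s[11] = 29,  s[12] = 57,  s[13] = 51,  s[14] = 15,  s[15] = 31.
Since s[15] = s[1] = 31, the sequence is periodic with period 14.
So s[112] = s[1 + ((112-1) mod 14)] = s[14] = 15.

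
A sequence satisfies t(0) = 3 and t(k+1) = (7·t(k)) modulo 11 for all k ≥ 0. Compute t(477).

t(0) = 3, t(1) = 10, t(2) = 4, t(3) = 6, t(4) = 9, t(5) = 8, t(6) = 1, t(7) = 7, t(8) = 5, t(9) = 2, t(10) = 3.
Since t(10) = t(0) = 3, the sequence is periodic with period 10.
So t(477) = t(0 + ((477-0) mod 10)) = t(7) = 7.

7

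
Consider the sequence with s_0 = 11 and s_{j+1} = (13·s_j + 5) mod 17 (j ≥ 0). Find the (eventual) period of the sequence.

4

s_0 = 11; s_1 = 12; s_2 = 8; s_3 = 7; s_4 = 11.
The sequence repeats with period 4.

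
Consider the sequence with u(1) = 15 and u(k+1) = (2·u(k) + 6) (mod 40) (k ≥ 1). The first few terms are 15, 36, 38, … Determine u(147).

18

u(1) = 15,  u(2) = 36,  u(3) = 38,  u(4) = 2,  u(5) = 10,  u(6) = 26,  u(7) = 18,  u(8) = 2.
Since u(8) = u(4) = 2, the sequence is eventually periodic: after a pre-period of length 3 it cycles with period 4.
For k ≥ 4, u(k) depends only on (k - 4) mod 4. (147 - 4) mod 4 = 3, so u(147) = u(7) = 18.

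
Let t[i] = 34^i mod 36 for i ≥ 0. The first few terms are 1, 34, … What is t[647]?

4

Listing terms: t[0] = 1, t[1] = 34, t[2] = 4, t[3] = 28, t[4] = 16, t[5] = 4.
Since t[5] = t[2] = 4, the sequence is eventually periodic: after a pre-period of length 2 it cycles with period 3.
For i ≥ 2, t[i] depends only on (i - 2) mod 3. (647 - 2) mod 3 = 0, so t[647] = t[2] = 4.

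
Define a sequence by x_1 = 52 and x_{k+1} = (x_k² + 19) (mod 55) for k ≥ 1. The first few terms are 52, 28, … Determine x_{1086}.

33

We have x_1 = 52; x_2 = 28; x_3 = 33; x_4 = 8; x_5 = 28.
Since x_5 = x_2 = 28, the sequence is eventually periodic: after a pre-period of length 1 it cycles with period 3.
For k ≥ 2, x_k depends only on (k - 2) mod 3. (1086 - 2) mod 3 = 1, so x_{1086} = x_3 = 33.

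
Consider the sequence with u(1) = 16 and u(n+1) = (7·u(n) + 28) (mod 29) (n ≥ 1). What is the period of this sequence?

7

Listing terms: u(1) = 16,  u(2) = 24,  u(3) = 22,  u(4) = 8,  u(5) = 26,  u(6) = 7,  u(7) = 19,  u(8) = 16.
Since u(8) = u(1) = 16, the sequence is periodic with period 7.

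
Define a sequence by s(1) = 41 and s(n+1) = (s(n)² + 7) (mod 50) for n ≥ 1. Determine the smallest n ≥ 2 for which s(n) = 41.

Computing terms: s(1) = 41, s(2) = 38, s(3) = 1, s(4) = 8, s(5) = 21, s(6) = 48, s(7) = 11, s(8) = 28, s(9) = 41.
The sequence repeats with period 8.
The value 41 next appears (with n ≥ 2) at s(9).

9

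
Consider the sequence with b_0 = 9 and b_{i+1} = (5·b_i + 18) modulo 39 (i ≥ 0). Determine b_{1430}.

Listing terms: b_0 = 9,  b_1 = 24,  b_2 = 21,  b_3 = 6,  b_4 = 9.
Since b_4 = b_0 = 9, the sequence is periodic with period 4.
So b_{1430} = b_{0 + ((1430-0) mod 4)} = b_2 = 21.

21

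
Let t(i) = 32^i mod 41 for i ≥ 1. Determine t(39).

9

Listing terms: t(1) = 32,  t(2) = 40,  t(3) = 9,  t(4) = 1,  t(5) = 32.
Since t(5) = t(1) = 32, the sequence is periodic with period 4.
(39 - 1) mod 4 = 2, so t(39) = t(3) = 9.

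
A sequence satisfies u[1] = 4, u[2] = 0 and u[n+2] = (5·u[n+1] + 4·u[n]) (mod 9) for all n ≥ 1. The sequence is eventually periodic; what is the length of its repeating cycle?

24

u[1] = 4,  u[2] = 0,  u[3] = 7,  u[4] = 8,  u[5] = 5,  u[6] = 3,  u[7] = 8,  u[8] = 7,  u[9] = 4,  u[10] = 3,  u[11] = 4,  u[12] = 5,  u[13] = 5,  u[14] = 0,  u[15] = 2,  u[16] = 1,  u[17] = 4,  u[18] = 6,  u[19] = 1,  u[20] = 2,  u[21] = 5,  u[22] = 6,  u[23] = 5,  u[24] = 4,  u[25] = 4,  u[26] = 0.
Since (u[25], u[26]) = (u[1], u[2]) = (4, 0) (two consecutive terms determine the rest), the sequence is periodic with period 24.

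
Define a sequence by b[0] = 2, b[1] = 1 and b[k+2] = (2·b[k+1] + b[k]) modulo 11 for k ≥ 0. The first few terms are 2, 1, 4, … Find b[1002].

Listing terms: b[0] = 2; b[1] = 1; b[2] = 4; b[3] = 9; b[4] = 0; b[5] = 9; b[6] = 7; b[7] = 1; b[8] = 9; b[9] = 8; b[10] = 3; b[11] = 3; b[12] = 9; b[13] = 10; b[14] = 7; b[15] = 2; b[16] = 0; b[17] = 2; b[18] = 4; b[19] = 10; b[20] = 2; b[21] = 3; b[22] = 8; b[23] = 8; b[24] = 2; b[25] = 1.
Since (b[24], b[25]) = (b[0], b[1]) = (2, 1) (two consecutive terms determine the rest), the sequence is periodic with period 24.
(1002 - 0) mod 24 = 18, so b[1002] = b[18] = 4.

4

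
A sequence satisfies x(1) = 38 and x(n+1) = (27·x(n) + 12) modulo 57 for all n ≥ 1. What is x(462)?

We have x(1) = 38,  x(2) = 12,  x(3) = 51,  x(4) = 21,  x(5) = 9,  x(6) = 27,  x(7) = 0,  x(8) = 12.
Since x(8) = x(2) = 12, the sequence is eventually periodic: after a pre-period of length 1 it cycles with period 6.
For n ≥ 2, x(n) depends only on (n - 2) mod 6. (462 - 2) mod 6 = 4, so x(462) = x(6) = 27.

27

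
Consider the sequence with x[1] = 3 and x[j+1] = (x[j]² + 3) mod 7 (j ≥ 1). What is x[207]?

0

Computing terms: x[1] = 3; x[2] = 5; x[3] = 0; x[4] = 3.
The sequence repeats with period 3.
So x[207] = x[1 + ((207-1) mod 3)] = x[3] = 0.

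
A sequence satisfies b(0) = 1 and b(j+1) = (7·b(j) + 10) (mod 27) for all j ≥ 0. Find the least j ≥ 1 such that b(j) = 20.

22

b(0) = 1,  b(1) = 17,  b(2) = 21,  b(3) = 22,  b(4) = 2,  b(5) = 24,  b(6) = 16,  b(7) = 14,  b(8) = 0,  b(9) = 10,  b(10) = 26,  b(11) = 3,  b(12) = 4,  b(13) = 11,  b(14) = 6,  b(15) = 25,  b(16) = 23,  b(17) = 9,  b(18) = 19,  b(19) = 8,  b(20) = 12,  b(21) = 13,  b(22) = 20,  b(23) = 15,  b(24) = 7,  b(25) = 5,  b(26) = 18,  b(27) = 1.
The sequence repeats with period 27.
The value 20 first appears (with j ≥ 1) at b(22).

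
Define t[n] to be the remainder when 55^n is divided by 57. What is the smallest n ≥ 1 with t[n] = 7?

6

Listing terms: t[0] = 1,  t[1] = 55,  t[2] = 4,  t[3] = 49,  t[4] = 16,  t[5] = 25,  t[6] = 7,  t[7] = 43,  t[8] = 28,  t[9] = 1.
Since t[9] = t[0] = 1, the sequence is periodic with period 9.
The value 7 first appears (with n ≥ 1) at t[6].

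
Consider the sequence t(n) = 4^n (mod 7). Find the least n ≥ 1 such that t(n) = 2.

2

Listing terms: t(0) = 1,  t(1) = 4,  t(2) = 2,  t(3) = 1.
Since t(3) = t(0) = 1, the sequence is periodic with period 3.
The value 2 first appears (with n ≥ 1) at t(2).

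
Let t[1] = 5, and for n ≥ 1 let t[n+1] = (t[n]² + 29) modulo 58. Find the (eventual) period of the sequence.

6

We have t[1] = 5,  t[2] = 54,  t[3] = 45,  t[4] = 24,  t[5] = 25,  t[6] = 16,  t[7] = 53,  t[8] = 54.
Since t[8] = t[2] = 54, the sequence is eventually periodic: after a pre-period of length 1 it cycles with period 6.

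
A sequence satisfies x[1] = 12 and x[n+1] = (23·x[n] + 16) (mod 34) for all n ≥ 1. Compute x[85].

Computing terms: x[1] = 12,  x[2] = 20,  x[3] = 0,  x[4] = 16,  x[5] = 10,  x[6] = 8,  x[7] = 30,  x[8] = 26,  x[9] = 2,  x[10] = 28,  x[11] = 14,  x[12] = 32,  x[13] = 4,  x[14] = 6,  x[15] = 18,  x[16] = 22,  x[17] = 12.
Since x[17] = x[1] = 12, the sequence is periodic with period 16.
So x[85] = x[1 + ((85-1) mod 16)] = x[5] = 10.

10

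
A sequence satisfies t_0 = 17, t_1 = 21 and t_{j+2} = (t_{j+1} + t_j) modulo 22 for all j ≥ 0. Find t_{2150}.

t_0 = 17; t_1 = 21; t_2 = 16; t_3 = 15; t_4 = 9; t_5 = 2; t_6 = 11; t_7 = 13; t_8 = 2; t_9 = 15; t_{10} = 17; t_{11} = 10; t_{12} = 5; t_{13} = 15; t_{14} = 20; t_{15} = 13; t_{16} = 11; t_{17} = 2; t_{18} = 13; t_{19} = 15; t_{20} = 6; t_{21} = 21; t_{22} = 5; t_{23} = 4; t_{24} = 9; t_{25} = 13; t_{26} = 0; t_{27} = 13; t_{28} = 13; t_{29} = 4; t_{30} = 17; t_{31} = 21.
Since (t_{30}, t_{31}) = (t_0, t_1) = (17, 21) (two consecutive terms determine the rest), the sequence is periodic with period 30.
(2150 - 0) mod 30 = 20, so t_{2150} = t_{20} = 6.

6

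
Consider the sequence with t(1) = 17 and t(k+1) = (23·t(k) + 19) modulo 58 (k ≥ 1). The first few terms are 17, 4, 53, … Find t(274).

Listing terms: t(1) = 17; t(2) = 4; t(3) = 53; t(4) = 20; t(5) = 15; t(6) = 16; t(7) = 39; t(8) = 46; t(9) = 33; t(10) = 24; t(11) = 49; t(12) = 44; t(13) = 45; t(14) = 10; t(15) = 17.
Since t(15) = t(1) = 17, the sequence is periodic with period 14.
So t(274) = t(1 + ((274-1) mod 14)) = t(8) = 46.

46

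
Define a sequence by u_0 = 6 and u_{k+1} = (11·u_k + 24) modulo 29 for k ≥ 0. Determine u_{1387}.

We have u_0 = 6, u_1 = 3, u_2 = 28, u_3 = 13, u_4 = 22, u_5 = 5, u_6 = 21, u_7 = 23, u_8 = 16, u_9 = 26, u_{10} = 20, u_{11} = 12, u_{12} = 11, u_{13} = 0, u_{14} = 24, u_{15} = 27, u_{16} = 2, u_{17} = 17, u_{18} = 8, u_{19} = 25, u_{20} = 9, u_{21} = 7, u_{22} = 14, u_{23} = 4, u_{24} = 10, u_{25} = 18, u_{26} = 19, u_{27} = 1, u_{28} = 6.
Since u_{28} = u_0 = 6, the sequence is periodic with period 28.
(1387 - 0) mod 28 = 15, so u_{1387} = u_{15} = 27.

27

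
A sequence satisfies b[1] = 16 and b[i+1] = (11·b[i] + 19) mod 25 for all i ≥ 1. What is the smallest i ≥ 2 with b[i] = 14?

Computing terms: b[1] = 16; b[2] = 20; b[3] = 14; b[4] = 23; b[5] = 22; b[6] = 11; b[7] = 15; b[8] = 9; b[9] = 18; b[10] = 17; b[11] = 6; b[12] = 10; b[13] = 4; b[14] = 13; b[15] = 12; b[16] = 1; b[17] = 5; b[18] = 24; b[19] = 8; b[20] = 7; b[21] = 21; b[22] = 0; b[23] = 19; b[24] = 3; b[25] = 2; b[26] = 16.
Since b[26] = b[1] = 16, the sequence is periodic with period 25.
The value 14 first appears (with i ≥ 2) at b[3].

3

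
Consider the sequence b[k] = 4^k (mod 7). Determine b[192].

1

b[0] = 1,  b[1] = 4,  b[2] = 2,  b[3] = 1.
The sequence repeats with period 3.
So b[192] = b[0 + ((192-0) mod 3)] = b[0] = 1.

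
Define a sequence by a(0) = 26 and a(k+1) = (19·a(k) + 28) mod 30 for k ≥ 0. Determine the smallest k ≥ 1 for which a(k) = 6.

We have a(0) = 26, a(1) = 12, a(2) = 16, a(3) = 2, a(4) = 6, a(5) = 22, a(6) = 26.
The sequence repeats with period 6.
The value 6 first appears (with k ≥ 1) at a(4).

4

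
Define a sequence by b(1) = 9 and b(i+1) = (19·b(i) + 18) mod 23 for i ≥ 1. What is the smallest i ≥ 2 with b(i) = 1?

20

Computing terms: b(1) = 9,  b(2) = 5,  b(3) = 21,  b(4) = 3,  b(5) = 6,  b(6) = 17,  b(7) = 19,  b(8) = 11,  b(9) = 20,  b(10) = 7,  b(11) = 13,  b(12) = 12,  b(13) = 16,  b(14) = 0,  b(15) = 18,  b(16) = 15,  b(17) = 4,  b(18) = 2,  b(19) = 10,  b(20) = 1,  b(21) = 14,  b(22) = 8,  b(23) = 9.
Since b(23) = b(1) = 9, the sequence is periodic with period 22.
The value 1 first appears (with i ≥ 2) at b(20).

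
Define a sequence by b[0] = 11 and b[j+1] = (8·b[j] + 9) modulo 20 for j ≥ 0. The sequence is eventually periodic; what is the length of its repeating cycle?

Listing terms: b[0] = 11; b[1] = 17; b[2] = 5; b[3] = 9; b[4] = 1; b[5] = 17.
Since b[5] = b[1] = 17, the sequence is eventually periodic: after a pre-period of length 1 it cycles with period 4.

4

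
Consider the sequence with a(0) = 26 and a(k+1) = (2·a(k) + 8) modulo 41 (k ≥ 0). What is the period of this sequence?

Listing terms: a(0) = 26; a(1) = 19; a(2) = 5; a(3) = 18; a(4) = 3; a(5) = 14; a(6) = 36; a(7) = 39; a(8) = 4; a(9) = 16; a(10) = 40; a(11) = 6; a(12) = 20; a(13) = 7; a(14) = 22; a(15) = 11; a(16) = 30; a(17) = 27; a(18) = 21; a(19) = 9; a(20) = 26.
Since a(20) = a(0) = 26, the sequence is periodic with period 20.

20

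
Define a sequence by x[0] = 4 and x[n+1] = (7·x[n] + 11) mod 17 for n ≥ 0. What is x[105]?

14

We have x[0] = 4, x[1] = 5, x[2] = 12, x[3] = 10, x[4] = 13, x[5] = 0, x[6] = 11, x[7] = 3, x[8] = 15, x[9] = 14, x[10] = 7, x[11] = 9, x[12] = 6, x[13] = 2, x[14] = 8, x[15] = 16, x[16] = 4.
The sequence repeats with period 16.
(105 - 0) mod 16 = 9, so x[105] = x[9] = 14.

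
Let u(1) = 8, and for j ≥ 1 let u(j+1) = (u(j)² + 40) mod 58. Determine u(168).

56

We have u(1) = 8,  u(2) = 46,  u(3) = 10,  u(4) = 24,  u(5) = 36,  u(6) = 2,  u(7) = 44,  u(8) = 4,  u(9) = 56,  u(10) = 44.
Since u(10) = u(7) = 44, the sequence is eventually periodic: after a pre-period of length 6 it cycles with period 3.
For j ≥ 7, u(j) depends only on (j - 7) mod 3. (168 - 7) mod 3 = 2, so u(168) = u(9) = 56.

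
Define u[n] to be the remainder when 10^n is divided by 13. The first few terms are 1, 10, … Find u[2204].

9

Computing terms: u[0] = 1, u[1] = 10, u[2] = 9, u[3] = 12, u[4] = 3, u[5] = 4, u[6] = 1.
The sequence repeats with period 6.
So u[2204] = u[0 + ((2204-0) mod 6)] = u[2] = 9.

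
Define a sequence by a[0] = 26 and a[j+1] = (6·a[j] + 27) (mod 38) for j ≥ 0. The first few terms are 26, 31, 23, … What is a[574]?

15

a[0] = 26, a[1] = 31, a[2] = 23, a[3] = 13, a[4] = 29, a[5] = 11, a[6] = 17, a[7] = 15, a[8] = 3, a[9] = 7, a[10] = 31.
Since a[10] = a[1] = 31, the sequence is eventually periodic: after a pre-period of length 1 it cycles with period 9.
For j ≥ 1, a[j] depends only on (j - 1) mod 9. (574 - 1) mod 9 = 6, so a[574] = a[7] = 15.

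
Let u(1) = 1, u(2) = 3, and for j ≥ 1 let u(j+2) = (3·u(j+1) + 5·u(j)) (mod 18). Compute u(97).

u(1) = 1,  u(2) = 3,  u(3) = 14,  u(4) = 3,  u(5) = 7,  u(6) = 0,  u(7) = 17,  u(8) = 15,  u(9) = 4,  u(10) = 15,  u(11) = 11,  u(12) = 0,  u(13) = 1,  u(14) = 3.
Since (u(13), u(14)) = (u(1), u(2)) = (1, 3) (two consecutive terms determine the rest), the sequence is periodic with period 12.
So u(97) = u(1 + ((97-1) mod 12)) = u(1) = 1.

1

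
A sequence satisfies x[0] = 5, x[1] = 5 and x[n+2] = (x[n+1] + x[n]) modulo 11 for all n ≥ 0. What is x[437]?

Computing terms: x[0] = 5; x[1] = 5; x[2] = 10; x[3] = 4; x[4] = 3; x[5] = 7; x[6] = 10; x[7] = 6; x[8] = 5; x[9] = 0; x[10] = 5; x[11] = 5.
Since (x[10], x[11]) = (x[0], x[1]) = (5, 5) (two consecutive terms determine the rest), the sequence is periodic with period 10.
(437 - 0) mod 10 = 7, so x[437] = x[7] = 6.

6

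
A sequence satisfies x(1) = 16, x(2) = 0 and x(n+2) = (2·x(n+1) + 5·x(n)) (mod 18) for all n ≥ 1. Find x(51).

We have x(1) = 16, x(2) = 0, x(3) = 8, x(4) = 16, x(5) = 0.
The sequence repeats with period 3.
(51 - 1) mod 3 = 2, so x(51) = x(3) = 8.

8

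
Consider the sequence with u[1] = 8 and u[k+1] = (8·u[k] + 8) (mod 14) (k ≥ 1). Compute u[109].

We have u[1] = 8,  u[2] = 2,  u[3] = 10,  u[4] = 4,  u[5] = 12,  u[6] = 6,  u[7] = 0,  u[8] = 8.
The sequence repeats with period 7.
So u[109] = u[1 + ((109-1) mod 7)] = u[4] = 4.

4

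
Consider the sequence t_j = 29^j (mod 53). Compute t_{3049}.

17

t_1 = 29,  t_2 = 46,  t_3 = 9,  t_4 = 49,  t_5 = 43,  t_6 = 28,  t_7 = 17,  t_8 = 16,  t_9 = 40,  t_{10} = 47,  t_{11} = 38,  t_{12} = 42,  t_{13} = 52,  t_{14} = 24,  t_{15} = 7,  t_{16} = 44,  t_{17} = 4,  t_{18} = 10,  t_{19} = 25,  t_{20} = 36,  t_{21} = 37,  t_{22} = 13,  t_{23} = 6,  t_{24} = 15,  t_{25} = 11,  t_{26} = 1,  t_{27} = 29.
The sequence repeats with period 26.
(3049 - 1) mod 26 = 6, so t_{3049} = t_7 = 17.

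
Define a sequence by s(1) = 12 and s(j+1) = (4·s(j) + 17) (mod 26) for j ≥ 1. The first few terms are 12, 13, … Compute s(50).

13

s(1) = 12,  s(2) = 13,  s(3) = 17,  s(4) = 7,  s(5) = 19,  s(6) = 15,  s(7) = 25,  s(8) = 13.
Since s(8) = s(2) = 13, the sequence is eventually periodic: after a pre-period of length 1 it cycles with period 6.
For j ≥ 2, s(j) depends only on (j - 2) mod 6. (50 - 2) mod 6 = 0, so s(50) = s(2) = 13.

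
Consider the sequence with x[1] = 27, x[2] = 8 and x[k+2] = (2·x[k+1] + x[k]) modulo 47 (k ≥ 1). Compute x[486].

14

Listing terms: x[1] = 27; x[2] = 8; x[3] = 43; x[4] = 0; x[5] = 43; x[6] = 39; x[7] = 27; x[8] = 46; x[9] = 25; x[10] = 2; x[11] = 29; x[12] = 13; x[13] = 8; x[14] = 29; x[15] = 19; x[16] = 20; x[17] = 12; x[18] = 44; x[19] = 6; x[20] = 9; x[21] = 24; x[22] = 10; x[23] = 44; x[24] = 4; x[25] = 5; x[26] = 14; x[27] = 33; x[28] = 33; x[29] = 5; x[30] = 43; x[31] = 44; x[32] = 37; x[33] = 24; x[34] = 38; x[35] = 6; x[36] = 3; x[37] = 12; x[38] = 27; x[39] = 19; x[40] = 18; x[41] = 8; x[42] = 34; x[43] = 29; x[44] = 45; x[45] = 25; x[46] = 1; x[47] = 27; x[48] = 8.
Since (x[47], x[48]) = (x[1], x[2]) = (27, 8) (two consecutive terms determine the rest), the sequence is periodic with period 46.
(486 - 1) mod 46 = 25, so x[486] = x[26] = 14.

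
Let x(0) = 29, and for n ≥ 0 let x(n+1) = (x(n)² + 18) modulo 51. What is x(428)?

31

We have x(0) = 29; x(1) = 43; x(2) = 31; x(3) = 10; x(4) = 16; x(5) = 19; x(6) = 22; x(7) = 43.
Since x(7) = x(1) = 43, the sequence is eventually periodic: after a pre-period of length 1 it cycles with period 6.
For n ≥ 1, x(n) depends only on (n - 1) mod 6. (428 - 1) mod 6 = 1, so x(428) = x(2) = 31.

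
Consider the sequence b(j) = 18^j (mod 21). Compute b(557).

9

b(1) = 18; b(2) = 9; b(3) = 15; b(4) = 18.
The sequence repeats with period 3.
(557 - 1) mod 3 = 1, so b(557) = b(2) = 9.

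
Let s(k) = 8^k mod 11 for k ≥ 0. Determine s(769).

Computing terms: s(0) = 1,  s(1) = 8,  s(2) = 9,  s(3) = 6,  s(4) = 4,  s(5) = 10,  s(6) = 3,  s(7) = 2,  s(8) = 5,  s(9) = 7,  s(10) = 1.
Since s(10) = s(0) = 1, the sequence is periodic with period 10.
(769 - 0) mod 10 = 9, so s(769) = s(9) = 7.

7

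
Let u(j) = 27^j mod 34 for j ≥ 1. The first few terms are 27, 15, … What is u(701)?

Computing terms: u(1) = 27,  u(2) = 15,  u(3) = 31,  u(4) = 21,  u(5) = 23,  u(6) = 9,  u(7) = 5,  u(8) = 33,  u(9) = 7,  u(10) = 19,  u(11) = 3,  u(12) = 13,  u(13) = 11,  u(14) = 25,  u(15) = 29,  u(16) = 1,  u(17) = 27.
Since u(17) = u(1) = 27, the sequence is periodic with period 16.
So u(701) = u(1 + ((701-1) mod 16)) = u(13) = 11.

11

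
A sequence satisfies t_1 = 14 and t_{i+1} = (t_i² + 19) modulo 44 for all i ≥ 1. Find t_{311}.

t_1 = 14; t_2 = 39; t_3 = 0; t_4 = 19; t_5 = 28; t_6 = 11; t_7 = 8; t_8 = 39.
Since t_8 = t_2 = 39, the sequence is eventually periodic: after a pre-period of length 1 it cycles with period 6.
For i ≥ 2, t_i depends only on (i - 2) mod 6. (311 - 2) mod 6 = 3, so t_{311} = t_5 = 28.

28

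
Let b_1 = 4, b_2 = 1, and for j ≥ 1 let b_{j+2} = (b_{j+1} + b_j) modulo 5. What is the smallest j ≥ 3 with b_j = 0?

3

Listing terms: b_1 = 4,  b_2 = 1,  b_3 = 0,  b_4 = 1,  b_5 = 1,  b_6 = 2,  b_7 = 3,  b_8 = 0,  b_9 = 3,  b_{10} = 3,  b_{11} = 1,  b_{12} = 4,  b_{13} = 0,  b_{14} = 4,  b_{15} = 4,  b_{16} = 3,  b_{17} = 2,  b_{18} = 0,  b_{19} = 2,  b_{20} = 2,  b_{21} = 4,  b_{22} = 1.
The sequence repeats with period 20.
The value 0 first appears (with j ≥ 3) at b_3.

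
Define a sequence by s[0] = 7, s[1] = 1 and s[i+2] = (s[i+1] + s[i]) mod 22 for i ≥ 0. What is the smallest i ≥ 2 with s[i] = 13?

18

Computing terms: s[0] = 7, s[1] = 1, s[2] = 8, s[3] = 9, s[4] = 17, s[5] = 4, s[6] = 21, s[7] = 3, s[8] = 2, s[9] = 5, s[10] = 7, s[11] = 12, s[12] = 19, s[13] = 9, s[14] = 6, s[15] = 15, s[16] = 21, s[17] = 14, s[18] = 13, s[19] = 5, s[20] = 18, s[21] = 1, s[22] = 19, s[23] = 20, s[24] = 17, s[25] = 15, s[26] = 10, s[27] = 3, s[28] = 13, s[29] = 16, s[30] = 7, s[31] = 1.
Since (s[30], s[31]) = (s[0], s[1]) = (7, 1) (two consecutive terms determine the rest), the sequence is periodic with period 30.
The value 13 first appears (with i ≥ 2) at s[18].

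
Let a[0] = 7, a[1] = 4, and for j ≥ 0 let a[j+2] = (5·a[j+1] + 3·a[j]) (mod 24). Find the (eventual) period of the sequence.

a[0] = 7,  a[1] = 4,  a[2] = 17,  a[3] = 1,  a[4] = 8,  a[5] = 19,  a[6] = 23,  a[7] = 4,  a[8] = 17.
Since (a[7], a[8]) = (a[1], a[2]) = (4, 17) (two consecutive terms determine the rest), the sequence is eventually periodic: after a pre-period of length 1 it cycles with period 6.

6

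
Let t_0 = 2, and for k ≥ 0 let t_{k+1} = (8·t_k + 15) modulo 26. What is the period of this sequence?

4

Listing terms: t_0 = 2,  t_1 = 5,  t_2 = 3,  t_3 = 13,  t_4 = 15,  t_5 = 5.
Since t_5 = t_1 = 5, the sequence is eventually periodic: after a pre-period of length 1 it cycles with period 4.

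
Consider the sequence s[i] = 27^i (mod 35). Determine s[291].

13

s[1] = 27; s[2] = 29; s[3] = 13; s[4] = 1; s[5] = 27.
The sequence repeats with period 4.
So s[291] = s[1 + ((291-1) mod 4)] = s[3] = 13.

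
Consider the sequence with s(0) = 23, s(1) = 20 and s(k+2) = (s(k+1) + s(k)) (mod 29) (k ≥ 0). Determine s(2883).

s(0) = 23,  s(1) = 20,  s(2) = 14,  s(3) = 5,  s(4) = 19,  s(5) = 24,  s(6) = 14,  s(7) = 9,  s(8) = 23,  s(9) = 3,  s(10) = 26,  s(11) = 0,  s(12) = 26,  s(13) = 26,  s(14) = 23,  s(15) = 20.
The sequence repeats with period 14.
(2883 - 0) mod 14 = 13, so s(2883) = s(13) = 26.

26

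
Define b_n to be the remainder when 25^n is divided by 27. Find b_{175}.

16

Computing terms: b_1 = 25; b_2 = 4; b_3 = 19; b_4 = 16; b_5 = 22; b_6 = 10; b_7 = 7; b_8 = 13; b_9 = 1; b_{10} = 25.
The sequence repeats with period 9.
So b_{175} = b_{1 + ((175-1) mod 9)} = b_4 = 16.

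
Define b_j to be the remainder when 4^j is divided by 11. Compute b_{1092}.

b_1 = 4,  b_2 = 5,  b_3 = 9,  b_4 = 3,  b_5 = 1,  b_6 = 4.
The sequence repeats with period 5.
So b_{1092} = b_{1 + ((1092-1) mod 5)} = b_2 = 5.

5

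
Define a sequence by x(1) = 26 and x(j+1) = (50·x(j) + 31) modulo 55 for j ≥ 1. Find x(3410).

1

Computing terms: x(1) = 26, x(2) = 11, x(3) = 31, x(4) = 41, x(5) = 46, x(6) = 21, x(7) = 36, x(8) = 16, x(9) = 6, x(10) = 1, x(11) = 26.
Since x(11) = x(1) = 26, the sequence is periodic with period 10.
(3410 - 1) mod 10 = 9, so x(3410) = x(10) = 1.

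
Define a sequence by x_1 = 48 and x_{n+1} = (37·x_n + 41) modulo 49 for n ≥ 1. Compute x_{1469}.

We have x_1 = 48,  x_2 = 4,  x_3 = 42,  x_4 = 27,  x_5 = 11,  x_6 = 7,  x_7 = 6,  x_8 = 18,  x_9 = 21,  x_{10} = 34,  x_{11} = 25,  x_{12} = 35,  x_{13} = 13,  x_{14} = 32,  x_{15} = 0,  x_{16} = 41,  x_{17} = 39,  x_{18} = 14,  x_{19} = 20,  x_{20} = 46,  x_{21} = 28,  x_{22} = 48.
Since x_{22} = x_1 = 48, the sequence is periodic with period 21.
(1469 - 1) mod 21 = 19, so x_{1469} = x_{20} = 46.

46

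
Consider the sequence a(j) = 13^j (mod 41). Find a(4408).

10

a(1) = 13; a(2) = 5; a(3) = 24; a(4) = 25; a(5) = 38; a(6) = 2; a(7) = 26; a(8) = 10; a(9) = 7; a(10) = 9; a(11) = 35; a(12) = 4; a(13) = 11; a(14) = 20; a(15) = 14; a(16) = 18; a(17) = 29; a(18) = 8; a(19) = 22; a(20) = 40; a(21) = 28; a(22) = 36; a(23) = 17; a(24) = 16; a(25) = 3; a(26) = 39; a(27) = 15; a(28) = 31; a(29) = 34; a(30) = 32; a(31) = 6; a(32) = 37; a(33) = 30; a(34) = 21; a(35) = 27; a(36) = 23; a(37) = 12; a(38) = 33; a(39) = 19; a(40) = 1; a(41) = 13.
The sequence repeats with period 40.
(4408 - 1) mod 40 = 7, so a(4408) = a(8) = 10.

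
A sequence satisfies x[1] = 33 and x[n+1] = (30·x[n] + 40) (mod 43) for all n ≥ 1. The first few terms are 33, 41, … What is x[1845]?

x[1] = 33; x[2] = 41; x[3] = 23; x[4] = 42; x[5] = 10; x[6] = 39; x[7] = 6; x[8] = 5; x[9] = 18; x[10] = 21; x[11] = 25; x[12] = 16; x[13] = 4; x[14] = 31; x[15] = 24; x[16] = 29; x[17] = 7; x[18] = 35; x[19] = 15; x[20] = 17; x[21] = 34; x[22] = 28; x[23] = 20; x[24] = 38; x[25] = 19; x[26] = 8; x[27] = 22; x[28] = 12; x[29] = 13; x[30] = 0; x[31] = 40; x[32] = 36; x[33] = 2; x[34] = 14; x[35] = 30; x[36] = 37; x[37] = 32; x[38] = 11; x[39] = 26; x[40] = 3; x[41] = 1; x[42] = 27; x[43] = 33.
Since x[43] = x[1] = 33, the sequence is periodic with period 42.
So x[1845] = x[1 + ((1845-1) mod 42)] = x[39] = 26.

26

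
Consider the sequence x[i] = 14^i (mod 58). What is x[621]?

48

Listing terms: x[1] = 14,  x[2] = 22,  x[3] = 18,  x[4] = 20,  x[5] = 48,  x[6] = 34,  x[7] = 12,  x[8] = 52,  x[9] = 32,  x[10] = 42,  x[11] = 8,  x[12] = 54,  x[13] = 2,  x[14] = 28,  x[15] = 44,  x[16] = 36,  x[17] = 40,  x[18] = 38,  x[19] = 10,  x[20] = 24,  x[21] = 46,  x[22] = 6,  x[23] = 26,  x[24] = 16,  x[25] = 50,  x[26] = 4,  x[27] = 56,  x[28] = 30,  x[29] = 14.
Since x[29] = x[1] = 14, the sequence is periodic with period 28.
So x[621] = x[1 + ((621-1) mod 28)] = x[5] = 48.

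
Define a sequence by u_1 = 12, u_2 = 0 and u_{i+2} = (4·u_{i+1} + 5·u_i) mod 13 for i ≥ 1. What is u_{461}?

Computing terms: u_1 = 12, u_2 = 0, u_3 = 8, u_4 = 6, u_5 = 12, u_6 = 0.
Since (u_5, u_6) = (u_1, u_2) = (12, 0) (two consecutive terms determine the rest), the sequence is periodic with period 4.
So u_{461} = u_{1 + ((461-1) mod 4)} = u_1 = 12.

12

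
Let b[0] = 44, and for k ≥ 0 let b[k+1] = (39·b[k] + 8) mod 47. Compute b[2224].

1

b[0] = 44,  b[1] = 32,  b[2] = 34,  b[3] = 18,  b[4] = 5,  b[5] = 15,  b[6] = 29,  b[7] = 11,  b[8] = 14,  b[9] = 37,  b[10] = 41,  b[11] = 9,  b[12] = 30,  b[13] = 3,  b[14] = 31,  b[15] = 42,  b[16] = 1,  b[17] = 0,  b[18] = 8,  b[19] = 38,  b[20] = 33,  b[21] = 26,  b[22] = 35,  b[23] = 10,  b[24] = 22,  b[25] = 20,  b[26] = 36,  b[27] = 2,  b[28] = 39,  b[29] = 25,  b[30] = 43,  b[31] = 40,  b[32] = 17,  b[33] = 13,  b[34] = 45,  b[35] = 24,  b[36] = 4,  b[37] = 23,  b[38] = 12,  b[39] = 6,  b[40] = 7,  b[41] = 46,  b[42] = 16,  b[43] = 21,  b[44] = 28,  b[45] = 19,  b[46] = 44.
The sequence repeats with period 46.
So b[2224] = b[0 + ((2224-0) mod 46)] = b[16] = 1.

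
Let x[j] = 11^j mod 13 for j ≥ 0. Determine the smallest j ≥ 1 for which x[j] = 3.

x[0] = 1, x[1] = 11, x[2] = 4, x[3] = 5, x[4] = 3, x[5] = 7, x[6] = 12, x[7] = 2, x[8] = 9, x[9] = 8, x[10] = 10, x[11] = 6, x[12] = 1.
Since x[12] = x[0] = 1, the sequence is periodic with period 12.
The value 3 first appears (with j ≥ 1) at x[4].

4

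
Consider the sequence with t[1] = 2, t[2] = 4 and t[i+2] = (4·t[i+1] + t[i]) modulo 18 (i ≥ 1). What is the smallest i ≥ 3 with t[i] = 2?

9

t[1] = 2; t[2] = 4; t[3] = 0; t[4] = 4; t[5] = 16; t[6] = 14; t[7] = 0; t[8] = 14; t[9] = 2; t[10] = 4.
Since (t[9], t[10]) = (t[1], t[2]) = (2, 4) (two consecutive terms determine the rest), the sequence is periodic with period 8.
The value 2 next appears (with i ≥ 3) at t[9].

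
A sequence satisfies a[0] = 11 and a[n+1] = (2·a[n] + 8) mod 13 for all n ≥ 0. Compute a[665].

a[0] = 11,  a[1] = 4,  a[2] = 3,  a[3] = 1,  a[4] = 10,  a[5] = 2,  a[6] = 12,  a[7] = 6,  a[8] = 7,  a[9] = 9,  a[10] = 0,  a[11] = 8,  a[12] = 11.
The sequence repeats with period 12.
(665 - 0) mod 12 = 5, so a[665] = a[5] = 2.

2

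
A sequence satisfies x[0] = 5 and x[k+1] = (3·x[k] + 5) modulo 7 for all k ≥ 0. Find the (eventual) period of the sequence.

Listing terms: x[0] = 5; x[1] = 6; x[2] = 2; x[3] = 4; x[4] = 3; x[5] = 0; x[6] = 5.
The sequence repeats with period 6.

6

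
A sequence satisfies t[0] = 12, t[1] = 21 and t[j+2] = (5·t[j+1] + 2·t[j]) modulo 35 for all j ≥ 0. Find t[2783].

t[0] = 12,  t[1] = 21,  t[2] = 24,  t[3] = 22,  t[4] = 18,  t[5] = 29,  t[6] = 6,  t[7] = 18,  t[8] = 32,  t[9] = 21,  t[10] = 29,  t[11] = 12,  t[12] = 13,  t[13] = 19,  t[14] = 16,  t[15] = 13,  t[16] = 27,  t[17] = 21,  t[18] = 19,  t[19] = 32,  t[20] = 23,  t[21] = 4,  t[22] = 31,  t[23] = 23,  t[24] = 2,  t[25] = 21,  t[26] = 4,  t[27] = 27,  t[28] = 3,  t[29] = 34,  t[30] = 1,  t[31] = 3,  t[32] = 17,  t[33] = 21,  t[34] = 34,  t[35] = 2,  t[36] = 8,  t[37] = 9,  t[38] = 26,  t[39] = 8,  t[40] = 22,  t[41] = 21,  t[42] = 9,  t[43] = 17,  t[44] = 33,  t[45] = 24,  t[46] = 11,  t[47] = 33,  t[48] = 12,  t[49] = 21.
The sequence repeats with period 48.
So t[2783] = t[0 + ((2783-0) mod 48)] = t[47] = 33.

33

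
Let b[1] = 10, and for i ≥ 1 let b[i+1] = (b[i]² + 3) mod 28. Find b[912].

7

Computing terms: b[1] = 10, b[2] = 19, b[3] = 0, b[4] = 3, b[5] = 12, b[6] = 7, b[7] = 24, b[8] = 19.
Since b[8] = b[2] = 19, the sequence is eventually periodic: after a pre-period of length 1 it cycles with period 6.
For i ≥ 2, b[i] depends only on (i - 2) mod 6. (912 - 2) mod 6 = 4, so b[912] = b[6] = 7.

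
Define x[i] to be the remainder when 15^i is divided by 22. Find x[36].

Listing terms: x[1] = 15; x[2] = 5; x[3] = 9; x[4] = 3; x[5] = 1; x[6] = 15.
Since x[6] = x[1] = 15, the sequence is periodic with period 5.
(36 - 1) mod 5 = 0, so x[36] = x[1] = 15.

15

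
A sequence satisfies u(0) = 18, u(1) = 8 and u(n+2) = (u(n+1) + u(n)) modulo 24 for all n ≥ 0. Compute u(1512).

18

We have u(0) = 18, u(1) = 8, u(2) = 2, u(3) = 10, u(4) = 12, u(5) = 22, u(6) = 10, u(7) = 8, u(8) = 18, u(9) = 2, u(10) = 20, u(11) = 22, u(12) = 18, u(13) = 16, u(14) = 10, u(15) = 2, u(16) = 12, u(17) = 14, u(18) = 2, u(19) = 16, u(20) = 18, u(21) = 10, u(22) = 4, u(23) = 14, u(24) = 18, u(25) = 8.
The sequence repeats with period 24.
(1512 - 0) mod 24 = 0, so u(1512) = u(0) = 18.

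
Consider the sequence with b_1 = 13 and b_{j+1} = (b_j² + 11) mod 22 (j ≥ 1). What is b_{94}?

Listing terms: b_1 = 13, b_2 = 4, b_3 = 5, b_4 = 14, b_5 = 9, b_6 = 4.
Since b_6 = b_2 = 4, the sequence is eventually periodic: after a pre-period of length 1 it cycles with period 4.
For j ≥ 2, b_j depends only on (j - 2) mod 4. (94 - 2) mod 4 = 0, so b_{94} = b_2 = 4.

4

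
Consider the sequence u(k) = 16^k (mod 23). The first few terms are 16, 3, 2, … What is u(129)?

12

We have u(1) = 16, u(2) = 3, u(3) = 2, u(4) = 9, u(5) = 6, u(6) = 4, u(7) = 18, u(8) = 12, u(9) = 8, u(10) = 13, u(11) = 1, u(12) = 16.
Since u(12) = u(1) = 16, the sequence is periodic with period 11.
So u(129) = u(1 + ((129-1) mod 11)) = u(8) = 12.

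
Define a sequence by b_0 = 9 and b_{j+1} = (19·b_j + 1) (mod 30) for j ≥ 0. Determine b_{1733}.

2

Listing terms: b_0 = 9,  b_1 = 22,  b_2 = 29,  b_3 = 12,  b_4 = 19,  b_5 = 2,  b_6 = 9.
The sequence repeats with period 6.
(1733 - 0) mod 6 = 5, so b_{1733} = b_5 = 2.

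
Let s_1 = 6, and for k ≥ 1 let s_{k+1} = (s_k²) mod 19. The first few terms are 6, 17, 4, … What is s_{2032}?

We have s_1 = 6,  s_2 = 17,  s_3 = 4,  s_4 = 16,  s_5 = 9,  s_6 = 5,  s_7 = 6.
Since s_7 = s_1 = 6, the sequence is periodic with period 6.
(2032 - 1) mod 6 = 3, so s_{2032} = s_4 = 16.

16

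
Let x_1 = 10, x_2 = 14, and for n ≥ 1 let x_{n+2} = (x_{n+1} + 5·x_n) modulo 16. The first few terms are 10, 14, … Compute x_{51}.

Listing terms: x_1 = 10; x_2 = 14; x_3 = 0; x_4 = 6; x_5 = 6; x_6 = 4; x_7 = 2; x_8 = 6; x_9 = 0; x_{10} = 14; x_{11} = 14; x_{12} = 4; x_{13} = 10; x_{14} = 14.
The sequence repeats with period 12.
(51 - 1) mod 12 = 2, so x_{51} = x_3 = 0.

0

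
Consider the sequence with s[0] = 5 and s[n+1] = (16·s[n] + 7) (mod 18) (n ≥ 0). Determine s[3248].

We have s[0] = 5, s[1] = 15, s[2] = 13, s[3] = 17, s[4] = 9, s[5] = 7, s[6] = 11, s[7] = 3, s[8] = 1, s[9] = 5.
Since s[9] = s[0] = 5, the sequence is periodic with period 9.
(3248 - 0) mod 9 = 8, so s[3248] = s[8] = 1.

1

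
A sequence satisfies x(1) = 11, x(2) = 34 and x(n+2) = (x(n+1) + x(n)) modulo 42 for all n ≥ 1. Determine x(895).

9

Listing terms: x(1) = 11; x(2) = 34; x(3) = 3; x(4) = 37; x(5) = 40; x(6) = 35; x(7) = 33; x(8) = 26; x(9) = 17; x(10) = 1; x(11) = 18; x(12) = 19; x(13) = 37; x(14) = 14; x(15) = 9; x(16) = 23; x(17) = 32; x(18) = 13; x(19) = 3; x(20) = 16; x(21) = 19; x(22) = 35; x(23) = 12; x(24) = 5; x(25) = 17; x(26) = 22; x(27) = 39; x(28) = 19; x(29) = 16; x(30) = 35; x(31) = 9; x(32) = 2; x(33) = 11; x(34) = 13; x(35) = 24; x(36) = 37; x(37) = 19; x(38) = 14; x(39) = 33; x(40) = 5; x(41) = 38; x(42) = 1; x(43) = 39; x(44) = 40; x(45) = 37; x(46) = 35; x(47) = 30; x(48) = 23; x(49) = 11; x(50) = 34.
The sequence repeats with period 48.
(895 - 1) mod 48 = 30, so x(895) = x(31) = 9.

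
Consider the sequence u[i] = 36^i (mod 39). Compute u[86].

9

Listing terms: u[1] = 36,  u[2] = 9,  u[3] = 12,  u[4] = 3,  u[5] = 30,  u[6] = 27,  u[7] = 36.
Since u[7] = u[1] = 36, the sequence is periodic with period 6.
(86 - 1) mod 6 = 1, so u[86] = u[2] = 9.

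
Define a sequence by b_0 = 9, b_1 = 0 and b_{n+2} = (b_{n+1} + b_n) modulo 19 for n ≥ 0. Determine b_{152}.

3

We have b_0 = 9; b_1 = 0; b_2 = 9; b_3 = 9; b_4 = 18; b_5 = 8; b_6 = 7; b_7 = 15; b_8 = 3; b_9 = 18; b_{10} = 2; b_{11} = 1; b_{12} = 3; b_{13} = 4; b_{14} = 7; b_{15} = 11; b_{16} = 18; b_{17} = 10; b_{18} = 9; b_{19} = 0.
Since (b_{18}, b_{19}) = (b_0, b_1) = (9, 0) (two consecutive terms determine the rest), the sequence is periodic with period 18.
(152 - 0) mod 18 = 8, so b_{152} = b_8 = 3.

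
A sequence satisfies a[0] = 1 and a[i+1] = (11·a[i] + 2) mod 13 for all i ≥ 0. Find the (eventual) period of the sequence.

Computing terms: a[0] = 1, a[1] = 0, a[2] = 2, a[3] = 11, a[4] = 6, a[5] = 3, a[6] = 9, a[7] = 10, a[8] = 8, a[9] = 12, a[10] = 4, a[11] = 7, a[12] = 1.
Since a[12] = a[0] = 1, the sequence is periodic with period 12.

12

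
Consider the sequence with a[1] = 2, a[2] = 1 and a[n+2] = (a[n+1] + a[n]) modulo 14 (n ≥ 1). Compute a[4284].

Computing terms: a[1] = 2, a[2] = 1, a[3] = 3, a[4] = 4, a[5] = 7, a[6] = 11, a[7] = 4, a[8] = 1, a[9] = 5, a[10] = 6, a[11] = 11, a[12] = 3, a[13] = 0, a[14] = 3, a[15] = 3, a[16] = 6, a[17] = 9, a[18] = 1, a[19] = 10, a[20] = 11, a[21] = 7, a[22] = 4, a[23] = 11, a[24] = 1, a[25] = 12, a[26] = 13, a[27] = 11, a[28] = 10, a[29] = 7, a[30] = 3, a[31] = 10, a[32] = 13, a[33] = 9, a[34] = 8, a[35] = 3, a[36] = 11, a[37] = 0, a[38] = 11, a[39] = 11, a[40] = 8, a[41] = 5, a[42] = 13, a[43] = 4, a[44] = 3, a[45] = 7, a[46] = 10, a[47] = 3, a[48] = 13, a[49] = 2, a[50] = 1.
Since (a[49], a[50]) = (a[1], a[2]) = (2, 1) (two consecutive terms determine the rest), the sequence is periodic with period 48.
So a[4284] = a[1 + ((4284-1) mod 48)] = a[12] = 3.

3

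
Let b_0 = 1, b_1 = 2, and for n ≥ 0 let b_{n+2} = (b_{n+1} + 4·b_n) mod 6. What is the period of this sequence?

8

Listing terms: b_0 = 1; b_1 = 2; b_2 = 0; b_3 = 2; b_4 = 2; b_5 = 4; b_6 = 0; b_7 = 4; b_8 = 4; b_9 = 2; b_{10} = 0.
Since (b_9, b_{10}) = (b_1, b_2) = (2, 0) (two consecutive terms determine the rest), the sequence is eventually periodic: after a pre-period of length 1 it cycles with period 8.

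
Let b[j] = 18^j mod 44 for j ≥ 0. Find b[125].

Listing terms: b[0] = 1,  b[1] = 18,  b[2] = 16,  b[3] = 24,  b[4] = 36,  b[5] = 32,  b[6] = 4,  b[7] = 28,  b[8] = 20,  b[9] = 8,  b[10] = 12,  b[11] = 40,  b[12] = 16.
Since b[12] = b[2] = 16, the sequence is eventually periodic: after a pre-period of length 2 it cycles with period 10.
For j ≥ 2, b[j] depends only on (j - 2) mod 10. (125 - 2) mod 10 = 3, so b[125] = b[5] = 32.

32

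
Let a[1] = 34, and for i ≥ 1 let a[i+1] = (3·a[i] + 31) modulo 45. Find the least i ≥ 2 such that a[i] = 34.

We have a[1] = 34,  a[2] = 43,  a[3] = 25,  a[4] = 16,  a[5] = 34.
Since a[5] = a[1] = 34, the sequence is periodic with period 4.
The value 34 next appears (with i ≥ 2) at a[5].

5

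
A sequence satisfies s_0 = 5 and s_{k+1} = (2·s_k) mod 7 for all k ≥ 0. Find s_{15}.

Computing terms: s_0 = 5; s_1 = 3; s_2 = 6; s_3 = 5.
The sequence repeats with period 3.
(15 - 0) mod 3 = 0, so s_{15} = s_0 = 5.

5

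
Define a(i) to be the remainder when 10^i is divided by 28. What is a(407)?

a(1) = 10; a(2) = 16; a(3) = 20; a(4) = 4; a(5) = 12; a(6) = 8; a(7) = 24; a(8) = 16.
Since a(8) = a(2) = 16, the sequence is eventually periodic: after a pre-period of length 1 it cycles with period 6.
For i ≥ 2, a(i) depends only on (i - 2) mod 6. (407 - 2) mod 6 = 3, so a(407) = a(5) = 12.

12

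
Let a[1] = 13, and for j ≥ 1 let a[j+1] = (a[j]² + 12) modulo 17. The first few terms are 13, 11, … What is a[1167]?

14

Listing terms: a[1] = 13,  a[2] = 11,  a[3] = 14,  a[4] = 4,  a[5] = 11.
Since a[5] = a[2] = 11, the sequence is eventually periodic: after a pre-period of length 1 it cycles with period 3.
For j ≥ 2, a[j] depends only on (j - 2) mod 3. (1167 - 2) mod 3 = 1, so a[1167] = a[3] = 14.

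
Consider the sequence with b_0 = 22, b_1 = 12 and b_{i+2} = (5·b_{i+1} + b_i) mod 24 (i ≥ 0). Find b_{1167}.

22

Computing terms: b_0 = 22, b_1 = 12, b_2 = 10, b_3 = 14, b_4 = 8, b_5 = 6, b_6 = 14, b_7 = 4, b_8 = 10, b_9 = 6, b_{10} = 16, b_{11} = 14, b_{12} = 14, b_{13} = 12, b_{14} = 2, b_{15} = 22, b_{16} = 16, b_{17} = 6, b_{18} = 22, b_{19} = 20, b_{20} = 2, b_{21} = 6, b_{22} = 8, b_{23} = 22, b_{24} = 22, b_{25} = 12.
Since (b_{24}, b_{25}) = (b_0, b_1) = (22, 12) (two consecutive terms determine the rest), the sequence is periodic with period 24.
(1167 - 0) mod 24 = 15, so b_{1167} = b_{15} = 22.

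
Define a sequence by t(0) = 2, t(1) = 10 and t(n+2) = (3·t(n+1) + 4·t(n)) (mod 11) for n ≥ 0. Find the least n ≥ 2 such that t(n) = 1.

Listing terms: t(0) = 2; t(1) = 10; t(2) = 5; t(3) = 0; t(4) = 9; t(5) = 5; t(6) = 7; t(7) = 8; t(8) = 8; t(9) = 1; t(10) = 2; t(11) = 10.
Since (t(10), t(11)) = (t(0), t(1)) = (2, 10) (two consecutive terms determine the rest), the sequence is periodic with period 10.
The value 1 first appears (with n ≥ 2) at t(9).

9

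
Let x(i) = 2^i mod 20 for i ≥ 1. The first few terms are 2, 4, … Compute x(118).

4

Computing terms: x(1) = 2; x(2) = 4; x(3) = 8; x(4) = 16; x(5) = 12; x(6) = 4.
Since x(6) = x(2) = 4, the sequence is eventually periodic: after a pre-period of length 1 it cycles with period 4.
For i ≥ 2, x(i) depends only on (i - 2) mod 4. (118 - 2) mod 4 = 0, so x(118) = x(2) = 4.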